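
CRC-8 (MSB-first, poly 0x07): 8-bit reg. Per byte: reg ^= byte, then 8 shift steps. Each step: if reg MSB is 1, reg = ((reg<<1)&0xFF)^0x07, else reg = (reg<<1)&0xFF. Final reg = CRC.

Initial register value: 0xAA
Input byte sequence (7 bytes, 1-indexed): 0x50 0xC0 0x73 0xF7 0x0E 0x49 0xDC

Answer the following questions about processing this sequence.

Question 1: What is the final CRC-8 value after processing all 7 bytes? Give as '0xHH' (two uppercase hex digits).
After byte 1 (0x50): reg=0xE8
After byte 2 (0xC0): reg=0xD8
After byte 3 (0x73): reg=0x58
After byte 4 (0xF7): reg=0x44
After byte 5 (0x0E): reg=0xF1
After byte 6 (0x49): reg=0x21
After byte 7 (0xDC): reg=0xFD

Answer: 0xFD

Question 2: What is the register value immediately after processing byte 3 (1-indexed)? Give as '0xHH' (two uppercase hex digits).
After byte 1 (0x50): reg=0xE8
After byte 2 (0xC0): reg=0xD8
After byte 3 (0x73): reg=0x58

Answer: 0x58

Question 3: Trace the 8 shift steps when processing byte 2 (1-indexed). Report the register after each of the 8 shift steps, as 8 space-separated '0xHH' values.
After byte 1 (0x50): reg=0xE8
Register before byte 2: 0xE8
After XOR with byte 0xC0: 0x28

Answer: 0x50 0xA0 0x47 0x8E 0x1B 0x36 0x6C 0xD8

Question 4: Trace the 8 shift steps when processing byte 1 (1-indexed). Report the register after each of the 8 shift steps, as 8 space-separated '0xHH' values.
Register before byte 1: 0xAA
After XOR with byte 0x50: 0xFA

Answer: 0xF3 0xE1 0xC5 0x8D 0x1D 0x3A 0x74 0xE8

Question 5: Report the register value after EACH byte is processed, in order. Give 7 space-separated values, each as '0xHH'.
0xE8 0xD8 0x58 0x44 0xF1 0x21 0xFD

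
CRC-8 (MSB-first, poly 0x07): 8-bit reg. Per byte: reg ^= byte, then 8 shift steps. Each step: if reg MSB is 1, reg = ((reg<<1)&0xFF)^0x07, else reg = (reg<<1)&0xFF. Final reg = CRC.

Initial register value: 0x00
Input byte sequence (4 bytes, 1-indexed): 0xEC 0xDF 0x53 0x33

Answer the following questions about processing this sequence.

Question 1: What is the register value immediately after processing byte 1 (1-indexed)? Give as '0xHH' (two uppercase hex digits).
Answer: 0x8A

Derivation:
After byte 1 (0xEC): reg=0x8A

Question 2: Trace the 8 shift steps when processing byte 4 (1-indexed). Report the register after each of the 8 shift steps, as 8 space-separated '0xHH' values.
Answer: 0x87 0x09 0x12 0x24 0x48 0x90 0x27 0x4E

Derivation:
After byte 1 (0xEC): reg=0x8A
After byte 2 (0xDF): reg=0xAC
After byte 3 (0x53): reg=0xF3
Register before byte 4: 0xF3
After XOR with byte 0x33: 0xC0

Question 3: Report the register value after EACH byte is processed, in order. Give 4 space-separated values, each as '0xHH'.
0x8A 0xAC 0xF3 0x4E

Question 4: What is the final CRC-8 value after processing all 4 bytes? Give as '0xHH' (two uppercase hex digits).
After byte 1 (0xEC): reg=0x8A
After byte 2 (0xDF): reg=0xAC
After byte 3 (0x53): reg=0xF3
After byte 4 (0x33): reg=0x4E

Answer: 0x4E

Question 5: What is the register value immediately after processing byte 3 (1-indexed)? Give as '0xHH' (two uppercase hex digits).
Answer: 0xF3

Derivation:
After byte 1 (0xEC): reg=0x8A
After byte 2 (0xDF): reg=0xAC
After byte 3 (0x53): reg=0xF3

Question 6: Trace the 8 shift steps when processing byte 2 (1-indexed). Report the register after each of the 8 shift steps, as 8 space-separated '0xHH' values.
Answer: 0xAA 0x53 0xA6 0x4B 0x96 0x2B 0x56 0xAC

Derivation:
After byte 1 (0xEC): reg=0x8A
Register before byte 2: 0x8A
After XOR with byte 0xDF: 0x55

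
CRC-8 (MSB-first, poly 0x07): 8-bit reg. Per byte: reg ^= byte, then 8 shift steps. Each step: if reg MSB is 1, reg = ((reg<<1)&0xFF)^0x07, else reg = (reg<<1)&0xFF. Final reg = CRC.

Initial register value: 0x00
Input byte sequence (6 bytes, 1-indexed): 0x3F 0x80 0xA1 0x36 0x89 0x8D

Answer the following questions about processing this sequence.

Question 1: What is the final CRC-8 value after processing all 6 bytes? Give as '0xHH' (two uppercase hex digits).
Answer: 0x76

Derivation:
After byte 1 (0x3F): reg=0xBD
After byte 2 (0x80): reg=0xB3
After byte 3 (0xA1): reg=0x7E
After byte 4 (0x36): reg=0xFF
After byte 5 (0x89): reg=0x45
After byte 6 (0x8D): reg=0x76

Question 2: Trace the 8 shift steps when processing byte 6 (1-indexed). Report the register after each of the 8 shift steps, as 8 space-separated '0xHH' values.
Answer: 0x97 0x29 0x52 0xA4 0x4F 0x9E 0x3B 0x76

Derivation:
After byte 1 (0x3F): reg=0xBD
After byte 2 (0x80): reg=0xB3
After byte 3 (0xA1): reg=0x7E
After byte 4 (0x36): reg=0xFF
After byte 5 (0x89): reg=0x45
Register before byte 6: 0x45
After XOR with byte 0x8D: 0xC8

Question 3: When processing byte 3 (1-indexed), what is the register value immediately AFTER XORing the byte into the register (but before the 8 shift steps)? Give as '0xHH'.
Register before byte 3: 0xB3
Byte 3: 0xA1
0xB3 XOR 0xA1 = 0x12

Answer: 0x12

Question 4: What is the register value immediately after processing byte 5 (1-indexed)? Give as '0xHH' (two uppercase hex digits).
Answer: 0x45

Derivation:
After byte 1 (0x3F): reg=0xBD
After byte 2 (0x80): reg=0xB3
After byte 3 (0xA1): reg=0x7E
After byte 4 (0x36): reg=0xFF
After byte 5 (0x89): reg=0x45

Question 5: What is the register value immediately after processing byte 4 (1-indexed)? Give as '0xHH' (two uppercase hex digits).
Answer: 0xFF

Derivation:
After byte 1 (0x3F): reg=0xBD
After byte 2 (0x80): reg=0xB3
After byte 3 (0xA1): reg=0x7E
After byte 4 (0x36): reg=0xFF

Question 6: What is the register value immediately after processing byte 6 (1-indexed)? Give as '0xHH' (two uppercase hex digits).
After byte 1 (0x3F): reg=0xBD
After byte 2 (0x80): reg=0xB3
After byte 3 (0xA1): reg=0x7E
After byte 4 (0x36): reg=0xFF
After byte 5 (0x89): reg=0x45
After byte 6 (0x8D): reg=0x76

Answer: 0x76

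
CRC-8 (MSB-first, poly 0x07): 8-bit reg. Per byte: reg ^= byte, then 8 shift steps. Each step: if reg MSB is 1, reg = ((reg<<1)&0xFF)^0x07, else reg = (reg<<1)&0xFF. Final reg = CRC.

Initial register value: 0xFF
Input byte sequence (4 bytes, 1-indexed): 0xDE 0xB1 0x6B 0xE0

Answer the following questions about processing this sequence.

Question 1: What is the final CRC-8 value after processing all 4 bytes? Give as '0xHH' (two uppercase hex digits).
Answer: 0x95

Derivation:
After byte 1 (0xDE): reg=0xE7
After byte 2 (0xB1): reg=0xA5
After byte 3 (0x6B): reg=0x64
After byte 4 (0xE0): reg=0x95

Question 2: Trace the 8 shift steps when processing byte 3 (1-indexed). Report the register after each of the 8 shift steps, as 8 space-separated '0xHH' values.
After byte 1 (0xDE): reg=0xE7
After byte 2 (0xB1): reg=0xA5
Register before byte 3: 0xA5
After XOR with byte 0x6B: 0xCE

Answer: 0x9B 0x31 0x62 0xC4 0x8F 0x19 0x32 0x64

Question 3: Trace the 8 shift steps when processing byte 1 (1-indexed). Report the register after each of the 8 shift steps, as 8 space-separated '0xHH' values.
Answer: 0x42 0x84 0x0F 0x1E 0x3C 0x78 0xF0 0xE7

Derivation:
Register before byte 1: 0xFF
After XOR with byte 0xDE: 0x21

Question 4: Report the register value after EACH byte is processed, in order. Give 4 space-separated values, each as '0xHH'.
0xE7 0xA5 0x64 0x95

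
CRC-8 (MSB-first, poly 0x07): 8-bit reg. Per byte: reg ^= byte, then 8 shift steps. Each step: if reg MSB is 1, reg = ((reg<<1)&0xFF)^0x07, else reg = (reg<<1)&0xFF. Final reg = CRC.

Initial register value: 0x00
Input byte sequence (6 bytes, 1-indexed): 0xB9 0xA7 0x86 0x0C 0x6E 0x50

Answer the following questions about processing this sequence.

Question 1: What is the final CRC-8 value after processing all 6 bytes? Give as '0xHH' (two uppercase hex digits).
Answer: 0xDE

Derivation:
After byte 1 (0xB9): reg=0x26
After byte 2 (0xA7): reg=0x8E
After byte 3 (0x86): reg=0x38
After byte 4 (0x0C): reg=0x8C
After byte 5 (0x6E): reg=0xA0
After byte 6 (0x50): reg=0xDE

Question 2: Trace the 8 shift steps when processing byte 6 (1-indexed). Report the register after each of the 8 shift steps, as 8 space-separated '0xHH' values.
Answer: 0xE7 0xC9 0x95 0x2D 0x5A 0xB4 0x6F 0xDE

Derivation:
After byte 1 (0xB9): reg=0x26
After byte 2 (0xA7): reg=0x8E
After byte 3 (0x86): reg=0x38
After byte 4 (0x0C): reg=0x8C
After byte 5 (0x6E): reg=0xA0
Register before byte 6: 0xA0
After XOR with byte 0x50: 0xF0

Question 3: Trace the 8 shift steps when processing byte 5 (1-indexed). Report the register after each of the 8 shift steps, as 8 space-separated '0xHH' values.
Answer: 0xC3 0x81 0x05 0x0A 0x14 0x28 0x50 0xA0

Derivation:
After byte 1 (0xB9): reg=0x26
After byte 2 (0xA7): reg=0x8E
After byte 3 (0x86): reg=0x38
After byte 4 (0x0C): reg=0x8C
Register before byte 5: 0x8C
After XOR with byte 0x6E: 0xE2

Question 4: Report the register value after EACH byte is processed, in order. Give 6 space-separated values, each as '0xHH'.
0x26 0x8E 0x38 0x8C 0xA0 0xDE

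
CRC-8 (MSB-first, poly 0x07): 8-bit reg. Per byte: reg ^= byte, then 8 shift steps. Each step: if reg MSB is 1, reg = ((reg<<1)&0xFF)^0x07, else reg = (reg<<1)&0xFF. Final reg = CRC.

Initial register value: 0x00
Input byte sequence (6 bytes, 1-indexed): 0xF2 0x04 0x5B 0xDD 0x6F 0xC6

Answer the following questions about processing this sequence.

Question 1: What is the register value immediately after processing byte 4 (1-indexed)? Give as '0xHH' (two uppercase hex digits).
Answer: 0x02

Derivation:
After byte 1 (0xF2): reg=0xD0
After byte 2 (0x04): reg=0x22
After byte 3 (0x5B): reg=0x68
After byte 4 (0xDD): reg=0x02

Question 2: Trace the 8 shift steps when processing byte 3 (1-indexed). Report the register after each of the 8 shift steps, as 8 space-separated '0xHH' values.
After byte 1 (0xF2): reg=0xD0
After byte 2 (0x04): reg=0x22
Register before byte 3: 0x22
After XOR with byte 0x5B: 0x79

Answer: 0xF2 0xE3 0xC1 0x85 0x0D 0x1A 0x34 0x68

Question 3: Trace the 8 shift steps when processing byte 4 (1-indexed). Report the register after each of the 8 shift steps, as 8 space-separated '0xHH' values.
Answer: 0x6D 0xDA 0xB3 0x61 0xC2 0x83 0x01 0x02

Derivation:
After byte 1 (0xF2): reg=0xD0
After byte 2 (0x04): reg=0x22
After byte 3 (0x5B): reg=0x68
Register before byte 4: 0x68
After XOR with byte 0xDD: 0xB5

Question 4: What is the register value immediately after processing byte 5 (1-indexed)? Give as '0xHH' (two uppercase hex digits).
After byte 1 (0xF2): reg=0xD0
After byte 2 (0x04): reg=0x22
After byte 3 (0x5B): reg=0x68
After byte 4 (0xDD): reg=0x02
After byte 5 (0x6F): reg=0x04

Answer: 0x04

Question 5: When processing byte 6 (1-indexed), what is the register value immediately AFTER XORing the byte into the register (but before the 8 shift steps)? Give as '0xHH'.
Register before byte 6: 0x04
Byte 6: 0xC6
0x04 XOR 0xC6 = 0xC2

Answer: 0xC2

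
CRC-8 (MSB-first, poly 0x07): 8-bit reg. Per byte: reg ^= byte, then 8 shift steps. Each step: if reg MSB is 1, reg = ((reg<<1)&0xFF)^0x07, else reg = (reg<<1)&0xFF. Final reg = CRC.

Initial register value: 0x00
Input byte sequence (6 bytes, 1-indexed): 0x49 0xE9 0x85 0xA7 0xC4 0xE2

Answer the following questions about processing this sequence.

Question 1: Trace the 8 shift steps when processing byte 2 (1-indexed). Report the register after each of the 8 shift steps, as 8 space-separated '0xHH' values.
Answer: 0x22 0x44 0x88 0x17 0x2E 0x5C 0xB8 0x77

Derivation:
After byte 1 (0x49): reg=0xF8
Register before byte 2: 0xF8
After XOR with byte 0xE9: 0x11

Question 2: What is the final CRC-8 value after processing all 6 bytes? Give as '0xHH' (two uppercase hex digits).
After byte 1 (0x49): reg=0xF8
After byte 2 (0xE9): reg=0x77
After byte 3 (0x85): reg=0xD0
After byte 4 (0xA7): reg=0x42
After byte 5 (0xC4): reg=0x9B
After byte 6 (0xE2): reg=0x68

Answer: 0x68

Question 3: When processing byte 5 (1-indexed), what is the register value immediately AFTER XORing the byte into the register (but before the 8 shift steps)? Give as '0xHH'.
Answer: 0x86

Derivation:
Register before byte 5: 0x42
Byte 5: 0xC4
0x42 XOR 0xC4 = 0x86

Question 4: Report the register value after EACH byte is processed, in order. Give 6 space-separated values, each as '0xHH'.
0xF8 0x77 0xD0 0x42 0x9B 0x68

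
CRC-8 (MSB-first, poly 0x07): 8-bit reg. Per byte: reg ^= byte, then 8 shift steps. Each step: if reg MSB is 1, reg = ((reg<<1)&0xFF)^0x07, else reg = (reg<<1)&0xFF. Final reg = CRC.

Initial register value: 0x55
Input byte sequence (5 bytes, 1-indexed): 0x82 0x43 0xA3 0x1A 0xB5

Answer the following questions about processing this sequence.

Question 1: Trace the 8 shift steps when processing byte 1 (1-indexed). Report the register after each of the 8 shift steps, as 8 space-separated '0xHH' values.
Register before byte 1: 0x55
After XOR with byte 0x82: 0xD7

Answer: 0xA9 0x55 0xAA 0x53 0xA6 0x4B 0x96 0x2B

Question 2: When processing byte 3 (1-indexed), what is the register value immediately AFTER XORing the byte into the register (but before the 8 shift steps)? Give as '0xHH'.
Answer: 0xBC

Derivation:
Register before byte 3: 0x1F
Byte 3: 0xA3
0x1F XOR 0xA3 = 0xBC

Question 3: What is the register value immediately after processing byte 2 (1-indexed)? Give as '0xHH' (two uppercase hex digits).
Answer: 0x1F

Derivation:
After byte 1 (0x82): reg=0x2B
After byte 2 (0x43): reg=0x1F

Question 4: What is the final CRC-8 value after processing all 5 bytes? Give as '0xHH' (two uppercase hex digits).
After byte 1 (0x82): reg=0x2B
After byte 2 (0x43): reg=0x1F
After byte 3 (0xA3): reg=0x3D
After byte 4 (0x1A): reg=0xF5
After byte 5 (0xB5): reg=0xC7

Answer: 0xC7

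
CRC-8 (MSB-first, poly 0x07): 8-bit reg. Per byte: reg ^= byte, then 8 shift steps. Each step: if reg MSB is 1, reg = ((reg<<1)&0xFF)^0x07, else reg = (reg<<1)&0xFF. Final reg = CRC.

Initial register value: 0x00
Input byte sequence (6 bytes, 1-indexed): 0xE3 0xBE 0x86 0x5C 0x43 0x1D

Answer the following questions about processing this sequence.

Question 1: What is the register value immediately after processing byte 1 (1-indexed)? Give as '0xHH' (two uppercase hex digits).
After byte 1 (0xE3): reg=0xA7

Answer: 0xA7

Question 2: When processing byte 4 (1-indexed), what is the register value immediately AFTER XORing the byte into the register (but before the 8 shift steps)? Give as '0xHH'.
Register before byte 4: 0x71
Byte 4: 0x5C
0x71 XOR 0x5C = 0x2D

Answer: 0x2D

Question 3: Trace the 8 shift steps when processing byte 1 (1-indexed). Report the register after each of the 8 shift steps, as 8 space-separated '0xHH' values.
Answer: 0xC1 0x85 0x0D 0x1A 0x34 0x68 0xD0 0xA7

Derivation:
Register before byte 1: 0x00
After XOR with byte 0xE3: 0xE3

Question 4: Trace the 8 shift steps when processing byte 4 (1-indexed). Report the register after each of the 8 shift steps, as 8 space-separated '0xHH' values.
After byte 1 (0xE3): reg=0xA7
After byte 2 (0xBE): reg=0x4F
After byte 3 (0x86): reg=0x71
Register before byte 4: 0x71
After XOR with byte 0x5C: 0x2D

Answer: 0x5A 0xB4 0x6F 0xDE 0xBB 0x71 0xE2 0xC3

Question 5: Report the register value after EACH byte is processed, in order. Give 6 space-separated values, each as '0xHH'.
0xA7 0x4F 0x71 0xC3 0x89 0xE5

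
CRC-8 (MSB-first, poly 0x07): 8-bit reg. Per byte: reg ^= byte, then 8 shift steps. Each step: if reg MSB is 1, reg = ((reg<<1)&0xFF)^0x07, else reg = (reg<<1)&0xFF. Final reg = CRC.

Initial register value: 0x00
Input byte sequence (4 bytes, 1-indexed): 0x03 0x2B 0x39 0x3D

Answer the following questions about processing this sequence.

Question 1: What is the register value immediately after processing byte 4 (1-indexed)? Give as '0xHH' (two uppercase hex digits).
Answer: 0x62

Derivation:
After byte 1 (0x03): reg=0x09
After byte 2 (0x2B): reg=0xEE
After byte 3 (0x39): reg=0x2B
After byte 4 (0x3D): reg=0x62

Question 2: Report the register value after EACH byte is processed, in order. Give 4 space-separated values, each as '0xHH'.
0x09 0xEE 0x2B 0x62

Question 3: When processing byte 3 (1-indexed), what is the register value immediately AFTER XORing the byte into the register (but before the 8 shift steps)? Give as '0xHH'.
Register before byte 3: 0xEE
Byte 3: 0x39
0xEE XOR 0x39 = 0xD7

Answer: 0xD7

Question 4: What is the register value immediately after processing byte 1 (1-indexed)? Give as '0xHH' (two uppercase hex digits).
Answer: 0x09

Derivation:
After byte 1 (0x03): reg=0x09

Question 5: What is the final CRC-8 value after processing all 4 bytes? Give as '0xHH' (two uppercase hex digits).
Answer: 0x62

Derivation:
After byte 1 (0x03): reg=0x09
After byte 2 (0x2B): reg=0xEE
After byte 3 (0x39): reg=0x2B
After byte 4 (0x3D): reg=0x62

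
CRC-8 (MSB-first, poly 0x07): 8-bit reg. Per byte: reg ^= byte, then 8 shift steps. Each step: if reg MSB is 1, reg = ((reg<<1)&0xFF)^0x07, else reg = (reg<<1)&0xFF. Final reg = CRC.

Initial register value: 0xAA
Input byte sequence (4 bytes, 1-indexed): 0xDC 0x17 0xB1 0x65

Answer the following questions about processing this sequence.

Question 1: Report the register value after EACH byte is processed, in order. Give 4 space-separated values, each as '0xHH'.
0x45 0xB9 0x38 0x94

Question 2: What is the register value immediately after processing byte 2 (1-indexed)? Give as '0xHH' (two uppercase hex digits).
Answer: 0xB9

Derivation:
After byte 1 (0xDC): reg=0x45
After byte 2 (0x17): reg=0xB9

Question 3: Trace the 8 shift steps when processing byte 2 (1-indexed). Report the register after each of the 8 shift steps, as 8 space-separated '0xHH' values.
Answer: 0xA4 0x4F 0x9E 0x3B 0x76 0xEC 0xDF 0xB9

Derivation:
After byte 1 (0xDC): reg=0x45
Register before byte 2: 0x45
After XOR with byte 0x17: 0x52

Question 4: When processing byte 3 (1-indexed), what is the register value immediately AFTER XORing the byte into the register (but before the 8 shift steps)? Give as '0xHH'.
Answer: 0x08

Derivation:
Register before byte 3: 0xB9
Byte 3: 0xB1
0xB9 XOR 0xB1 = 0x08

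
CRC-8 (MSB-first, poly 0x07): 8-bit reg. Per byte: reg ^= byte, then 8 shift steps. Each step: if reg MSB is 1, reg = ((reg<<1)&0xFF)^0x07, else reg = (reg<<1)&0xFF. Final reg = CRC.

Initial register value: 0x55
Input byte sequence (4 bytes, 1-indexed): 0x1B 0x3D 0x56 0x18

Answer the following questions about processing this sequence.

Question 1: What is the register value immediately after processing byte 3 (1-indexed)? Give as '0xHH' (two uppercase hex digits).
Answer: 0x1F

Derivation:
After byte 1 (0x1B): reg=0xED
After byte 2 (0x3D): reg=0x3E
After byte 3 (0x56): reg=0x1F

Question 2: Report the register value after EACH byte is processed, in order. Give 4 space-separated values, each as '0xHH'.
0xED 0x3E 0x1F 0x15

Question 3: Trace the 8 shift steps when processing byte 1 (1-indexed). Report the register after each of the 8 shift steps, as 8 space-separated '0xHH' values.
Answer: 0x9C 0x3F 0x7E 0xFC 0xFF 0xF9 0xF5 0xED

Derivation:
Register before byte 1: 0x55
After XOR with byte 0x1B: 0x4E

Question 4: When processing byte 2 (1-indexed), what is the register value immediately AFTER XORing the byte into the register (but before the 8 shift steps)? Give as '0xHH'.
Answer: 0xD0

Derivation:
Register before byte 2: 0xED
Byte 2: 0x3D
0xED XOR 0x3D = 0xD0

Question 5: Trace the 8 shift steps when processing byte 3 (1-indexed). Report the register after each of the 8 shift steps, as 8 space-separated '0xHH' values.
Answer: 0xD0 0xA7 0x49 0x92 0x23 0x46 0x8C 0x1F

Derivation:
After byte 1 (0x1B): reg=0xED
After byte 2 (0x3D): reg=0x3E
Register before byte 3: 0x3E
After XOR with byte 0x56: 0x68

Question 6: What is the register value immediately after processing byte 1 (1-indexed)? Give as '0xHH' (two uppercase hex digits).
Answer: 0xED

Derivation:
After byte 1 (0x1B): reg=0xED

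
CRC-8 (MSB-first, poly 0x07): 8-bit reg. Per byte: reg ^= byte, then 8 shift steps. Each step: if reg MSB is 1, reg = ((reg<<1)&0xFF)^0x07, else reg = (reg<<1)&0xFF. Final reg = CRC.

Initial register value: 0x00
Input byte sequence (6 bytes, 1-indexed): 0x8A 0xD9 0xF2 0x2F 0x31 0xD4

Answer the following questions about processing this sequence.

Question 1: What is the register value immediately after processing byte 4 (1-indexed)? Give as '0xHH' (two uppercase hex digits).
Answer: 0x4B

Derivation:
After byte 1 (0x8A): reg=0xBF
After byte 2 (0xD9): reg=0x35
After byte 3 (0xF2): reg=0x5B
After byte 4 (0x2F): reg=0x4B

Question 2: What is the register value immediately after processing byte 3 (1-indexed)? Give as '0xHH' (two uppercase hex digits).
Answer: 0x5B

Derivation:
After byte 1 (0x8A): reg=0xBF
After byte 2 (0xD9): reg=0x35
After byte 3 (0xF2): reg=0x5B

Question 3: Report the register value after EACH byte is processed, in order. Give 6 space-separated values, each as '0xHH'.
0xBF 0x35 0x5B 0x4B 0x61 0x02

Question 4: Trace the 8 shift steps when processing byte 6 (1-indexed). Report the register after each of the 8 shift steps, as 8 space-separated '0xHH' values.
Answer: 0x6D 0xDA 0xB3 0x61 0xC2 0x83 0x01 0x02

Derivation:
After byte 1 (0x8A): reg=0xBF
After byte 2 (0xD9): reg=0x35
After byte 3 (0xF2): reg=0x5B
After byte 4 (0x2F): reg=0x4B
After byte 5 (0x31): reg=0x61
Register before byte 6: 0x61
After XOR with byte 0xD4: 0xB5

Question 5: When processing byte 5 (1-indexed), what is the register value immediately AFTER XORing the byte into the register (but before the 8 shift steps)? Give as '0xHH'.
Register before byte 5: 0x4B
Byte 5: 0x31
0x4B XOR 0x31 = 0x7A

Answer: 0x7A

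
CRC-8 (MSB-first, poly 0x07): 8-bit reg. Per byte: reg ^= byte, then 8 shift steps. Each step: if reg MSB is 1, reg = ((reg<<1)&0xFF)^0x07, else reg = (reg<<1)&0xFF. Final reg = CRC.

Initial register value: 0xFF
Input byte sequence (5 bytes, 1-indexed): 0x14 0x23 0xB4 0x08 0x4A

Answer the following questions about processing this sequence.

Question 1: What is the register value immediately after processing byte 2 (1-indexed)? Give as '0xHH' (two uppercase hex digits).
Answer: 0x3D

Derivation:
After byte 1 (0x14): reg=0x9F
After byte 2 (0x23): reg=0x3D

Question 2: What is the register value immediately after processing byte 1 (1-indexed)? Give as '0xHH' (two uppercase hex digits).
Answer: 0x9F

Derivation:
After byte 1 (0x14): reg=0x9F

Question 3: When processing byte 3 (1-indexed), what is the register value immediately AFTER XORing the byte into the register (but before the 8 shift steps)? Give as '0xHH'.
Answer: 0x89

Derivation:
Register before byte 3: 0x3D
Byte 3: 0xB4
0x3D XOR 0xB4 = 0x89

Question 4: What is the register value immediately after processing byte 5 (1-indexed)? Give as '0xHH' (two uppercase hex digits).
Answer: 0x68

Derivation:
After byte 1 (0x14): reg=0x9F
After byte 2 (0x23): reg=0x3D
After byte 3 (0xB4): reg=0xB6
After byte 4 (0x08): reg=0x33
After byte 5 (0x4A): reg=0x68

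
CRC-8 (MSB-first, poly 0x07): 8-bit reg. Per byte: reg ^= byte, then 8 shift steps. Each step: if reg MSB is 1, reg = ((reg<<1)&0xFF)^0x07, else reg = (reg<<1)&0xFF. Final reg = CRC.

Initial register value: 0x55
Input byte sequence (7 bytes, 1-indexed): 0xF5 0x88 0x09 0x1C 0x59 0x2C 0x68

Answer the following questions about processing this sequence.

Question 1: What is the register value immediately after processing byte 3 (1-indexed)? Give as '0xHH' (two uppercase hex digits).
After byte 1 (0xF5): reg=0x69
After byte 2 (0x88): reg=0xA9
After byte 3 (0x09): reg=0x69

Answer: 0x69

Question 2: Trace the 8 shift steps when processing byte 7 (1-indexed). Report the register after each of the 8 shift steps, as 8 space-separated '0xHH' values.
After byte 1 (0xF5): reg=0x69
After byte 2 (0x88): reg=0xA9
After byte 3 (0x09): reg=0x69
After byte 4 (0x1C): reg=0x4C
After byte 5 (0x59): reg=0x6B
After byte 6 (0x2C): reg=0xD2
Register before byte 7: 0xD2
After XOR with byte 0x68: 0xBA

Answer: 0x73 0xE6 0xCB 0x91 0x25 0x4A 0x94 0x2F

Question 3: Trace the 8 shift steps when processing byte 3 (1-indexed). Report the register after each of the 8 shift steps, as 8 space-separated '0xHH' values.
After byte 1 (0xF5): reg=0x69
After byte 2 (0x88): reg=0xA9
Register before byte 3: 0xA9
After XOR with byte 0x09: 0xA0

Answer: 0x47 0x8E 0x1B 0x36 0x6C 0xD8 0xB7 0x69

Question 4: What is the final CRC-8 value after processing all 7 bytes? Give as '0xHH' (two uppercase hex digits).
Answer: 0x2F

Derivation:
After byte 1 (0xF5): reg=0x69
After byte 2 (0x88): reg=0xA9
After byte 3 (0x09): reg=0x69
After byte 4 (0x1C): reg=0x4C
After byte 5 (0x59): reg=0x6B
After byte 6 (0x2C): reg=0xD2
After byte 7 (0x68): reg=0x2F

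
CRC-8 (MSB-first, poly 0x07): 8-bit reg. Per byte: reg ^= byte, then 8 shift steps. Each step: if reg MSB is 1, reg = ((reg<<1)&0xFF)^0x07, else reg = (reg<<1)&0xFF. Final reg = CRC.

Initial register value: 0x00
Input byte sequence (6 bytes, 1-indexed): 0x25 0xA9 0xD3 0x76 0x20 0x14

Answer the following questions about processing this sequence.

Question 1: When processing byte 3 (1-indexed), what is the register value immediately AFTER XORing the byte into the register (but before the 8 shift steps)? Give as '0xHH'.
Register before byte 3: 0xB9
Byte 3: 0xD3
0xB9 XOR 0xD3 = 0x6A

Answer: 0x6A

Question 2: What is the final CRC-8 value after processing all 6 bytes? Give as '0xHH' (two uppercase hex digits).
Answer: 0x11

Derivation:
After byte 1 (0x25): reg=0xFB
After byte 2 (0xA9): reg=0xB9
After byte 3 (0xD3): reg=0x11
After byte 4 (0x76): reg=0x32
After byte 5 (0x20): reg=0x7E
After byte 6 (0x14): reg=0x11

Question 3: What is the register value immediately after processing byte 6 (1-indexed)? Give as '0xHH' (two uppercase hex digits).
Answer: 0x11

Derivation:
After byte 1 (0x25): reg=0xFB
After byte 2 (0xA9): reg=0xB9
After byte 3 (0xD3): reg=0x11
After byte 4 (0x76): reg=0x32
After byte 5 (0x20): reg=0x7E
After byte 6 (0x14): reg=0x11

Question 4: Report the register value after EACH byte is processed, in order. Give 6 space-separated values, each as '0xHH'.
0xFB 0xB9 0x11 0x32 0x7E 0x11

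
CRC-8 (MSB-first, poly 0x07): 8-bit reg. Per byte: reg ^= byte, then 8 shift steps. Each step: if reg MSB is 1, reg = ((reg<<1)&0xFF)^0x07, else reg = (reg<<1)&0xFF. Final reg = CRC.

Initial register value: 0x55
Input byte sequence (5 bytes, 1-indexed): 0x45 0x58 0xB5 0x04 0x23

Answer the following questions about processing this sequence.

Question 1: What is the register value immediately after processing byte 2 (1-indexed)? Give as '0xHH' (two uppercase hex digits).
Answer: 0xD8

Derivation:
After byte 1 (0x45): reg=0x70
After byte 2 (0x58): reg=0xD8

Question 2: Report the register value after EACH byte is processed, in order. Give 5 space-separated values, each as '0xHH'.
0x70 0xD8 0x04 0x00 0xE9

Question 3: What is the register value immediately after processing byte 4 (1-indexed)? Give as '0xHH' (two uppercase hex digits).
After byte 1 (0x45): reg=0x70
After byte 2 (0x58): reg=0xD8
After byte 3 (0xB5): reg=0x04
After byte 4 (0x04): reg=0x00

Answer: 0x00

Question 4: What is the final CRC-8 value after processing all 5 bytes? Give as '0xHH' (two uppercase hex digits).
After byte 1 (0x45): reg=0x70
After byte 2 (0x58): reg=0xD8
After byte 3 (0xB5): reg=0x04
After byte 4 (0x04): reg=0x00
After byte 5 (0x23): reg=0xE9

Answer: 0xE9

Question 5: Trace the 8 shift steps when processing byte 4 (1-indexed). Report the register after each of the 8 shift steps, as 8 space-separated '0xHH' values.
After byte 1 (0x45): reg=0x70
After byte 2 (0x58): reg=0xD8
After byte 3 (0xB5): reg=0x04
Register before byte 4: 0x04
After XOR with byte 0x04: 0x00

Answer: 0x00 0x00 0x00 0x00 0x00 0x00 0x00 0x00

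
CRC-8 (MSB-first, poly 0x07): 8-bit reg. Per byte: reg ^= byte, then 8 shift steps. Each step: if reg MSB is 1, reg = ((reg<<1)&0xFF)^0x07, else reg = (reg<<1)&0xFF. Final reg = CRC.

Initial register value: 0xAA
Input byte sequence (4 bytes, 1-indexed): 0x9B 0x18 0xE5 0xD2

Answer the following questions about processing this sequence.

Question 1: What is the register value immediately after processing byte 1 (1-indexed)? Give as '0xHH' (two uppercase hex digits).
Answer: 0x97

Derivation:
After byte 1 (0x9B): reg=0x97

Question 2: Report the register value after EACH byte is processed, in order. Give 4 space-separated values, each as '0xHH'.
0x97 0xA4 0xC0 0x7E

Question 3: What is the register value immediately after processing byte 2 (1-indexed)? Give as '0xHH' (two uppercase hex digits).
After byte 1 (0x9B): reg=0x97
After byte 2 (0x18): reg=0xA4

Answer: 0xA4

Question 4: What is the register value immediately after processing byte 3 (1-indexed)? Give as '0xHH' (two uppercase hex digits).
After byte 1 (0x9B): reg=0x97
After byte 2 (0x18): reg=0xA4
After byte 3 (0xE5): reg=0xC0

Answer: 0xC0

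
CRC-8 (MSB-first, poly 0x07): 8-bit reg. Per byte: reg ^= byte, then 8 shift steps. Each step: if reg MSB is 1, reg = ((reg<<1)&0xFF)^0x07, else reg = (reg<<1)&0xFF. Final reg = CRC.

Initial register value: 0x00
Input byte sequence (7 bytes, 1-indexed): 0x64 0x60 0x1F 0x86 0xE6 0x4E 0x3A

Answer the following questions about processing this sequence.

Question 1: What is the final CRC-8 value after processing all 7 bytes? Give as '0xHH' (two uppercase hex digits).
Answer: 0x03

Derivation:
After byte 1 (0x64): reg=0x3B
After byte 2 (0x60): reg=0x86
After byte 3 (0x1F): reg=0xC6
After byte 4 (0x86): reg=0xC7
After byte 5 (0xE6): reg=0xE7
After byte 6 (0x4E): reg=0x56
After byte 7 (0x3A): reg=0x03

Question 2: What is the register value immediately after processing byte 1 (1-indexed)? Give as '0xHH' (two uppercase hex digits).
Answer: 0x3B

Derivation:
After byte 1 (0x64): reg=0x3B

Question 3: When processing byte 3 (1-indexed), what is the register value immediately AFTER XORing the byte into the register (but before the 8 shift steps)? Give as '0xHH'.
Register before byte 3: 0x86
Byte 3: 0x1F
0x86 XOR 0x1F = 0x99

Answer: 0x99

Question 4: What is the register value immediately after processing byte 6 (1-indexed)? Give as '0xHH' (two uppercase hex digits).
After byte 1 (0x64): reg=0x3B
After byte 2 (0x60): reg=0x86
After byte 3 (0x1F): reg=0xC6
After byte 4 (0x86): reg=0xC7
After byte 5 (0xE6): reg=0xE7
After byte 6 (0x4E): reg=0x56

Answer: 0x56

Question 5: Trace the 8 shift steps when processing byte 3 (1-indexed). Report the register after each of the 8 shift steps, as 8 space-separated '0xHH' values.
Answer: 0x35 0x6A 0xD4 0xAF 0x59 0xB2 0x63 0xC6

Derivation:
After byte 1 (0x64): reg=0x3B
After byte 2 (0x60): reg=0x86
Register before byte 3: 0x86
After XOR with byte 0x1F: 0x99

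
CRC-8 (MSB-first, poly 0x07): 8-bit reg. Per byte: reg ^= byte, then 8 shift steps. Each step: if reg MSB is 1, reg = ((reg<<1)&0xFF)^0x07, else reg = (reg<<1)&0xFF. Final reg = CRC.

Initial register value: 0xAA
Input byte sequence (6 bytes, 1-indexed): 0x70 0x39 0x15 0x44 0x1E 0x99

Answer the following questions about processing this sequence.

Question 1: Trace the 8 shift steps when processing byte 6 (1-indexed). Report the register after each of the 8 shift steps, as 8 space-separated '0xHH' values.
Answer: 0x22 0x44 0x88 0x17 0x2E 0x5C 0xB8 0x77

Derivation:
After byte 1 (0x70): reg=0x08
After byte 2 (0x39): reg=0x97
After byte 3 (0x15): reg=0x87
After byte 4 (0x44): reg=0x47
After byte 5 (0x1E): reg=0x88
Register before byte 6: 0x88
After XOR with byte 0x99: 0x11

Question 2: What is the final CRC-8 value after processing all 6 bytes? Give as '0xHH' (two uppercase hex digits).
After byte 1 (0x70): reg=0x08
After byte 2 (0x39): reg=0x97
After byte 3 (0x15): reg=0x87
After byte 4 (0x44): reg=0x47
After byte 5 (0x1E): reg=0x88
After byte 6 (0x99): reg=0x77

Answer: 0x77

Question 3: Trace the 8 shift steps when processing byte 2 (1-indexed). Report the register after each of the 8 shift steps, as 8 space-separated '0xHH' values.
After byte 1 (0x70): reg=0x08
Register before byte 2: 0x08
After XOR with byte 0x39: 0x31

Answer: 0x62 0xC4 0x8F 0x19 0x32 0x64 0xC8 0x97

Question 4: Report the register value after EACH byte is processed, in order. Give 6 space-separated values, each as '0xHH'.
0x08 0x97 0x87 0x47 0x88 0x77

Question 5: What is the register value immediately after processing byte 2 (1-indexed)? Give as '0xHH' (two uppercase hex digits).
After byte 1 (0x70): reg=0x08
After byte 2 (0x39): reg=0x97

Answer: 0x97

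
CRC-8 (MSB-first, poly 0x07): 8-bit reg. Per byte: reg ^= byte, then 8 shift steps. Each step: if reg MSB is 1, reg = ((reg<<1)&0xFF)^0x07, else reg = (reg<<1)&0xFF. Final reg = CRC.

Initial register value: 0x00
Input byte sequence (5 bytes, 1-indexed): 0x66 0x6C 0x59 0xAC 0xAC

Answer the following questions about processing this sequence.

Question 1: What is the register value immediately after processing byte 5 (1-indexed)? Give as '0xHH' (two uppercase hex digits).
After byte 1 (0x66): reg=0x35
After byte 2 (0x6C): reg=0x88
After byte 3 (0x59): reg=0x39
After byte 4 (0xAC): reg=0xE2
After byte 5 (0xAC): reg=0xED

Answer: 0xED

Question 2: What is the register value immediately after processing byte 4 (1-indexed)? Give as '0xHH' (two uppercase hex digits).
After byte 1 (0x66): reg=0x35
After byte 2 (0x6C): reg=0x88
After byte 3 (0x59): reg=0x39
After byte 4 (0xAC): reg=0xE2

Answer: 0xE2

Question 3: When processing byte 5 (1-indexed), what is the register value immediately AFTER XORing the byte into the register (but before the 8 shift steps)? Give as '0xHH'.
Answer: 0x4E

Derivation:
Register before byte 5: 0xE2
Byte 5: 0xAC
0xE2 XOR 0xAC = 0x4E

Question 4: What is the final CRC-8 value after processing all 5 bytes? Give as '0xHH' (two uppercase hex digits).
Answer: 0xED

Derivation:
After byte 1 (0x66): reg=0x35
After byte 2 (0x6C): reg=0x88
After byte 3 (0x59): reg=0x39
After byte 4 (0xAC): reg=0xE2
After byte 5 (0xAC): reg=0xED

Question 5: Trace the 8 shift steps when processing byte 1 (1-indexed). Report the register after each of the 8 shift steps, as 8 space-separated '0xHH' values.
Answer: 0xCC 0x9F 0x39 0x72 0xE4 0xCF 0x99 0x35

Derivation:
Register before byte 1: 0x00
After XOR with byte 0x66: 0x66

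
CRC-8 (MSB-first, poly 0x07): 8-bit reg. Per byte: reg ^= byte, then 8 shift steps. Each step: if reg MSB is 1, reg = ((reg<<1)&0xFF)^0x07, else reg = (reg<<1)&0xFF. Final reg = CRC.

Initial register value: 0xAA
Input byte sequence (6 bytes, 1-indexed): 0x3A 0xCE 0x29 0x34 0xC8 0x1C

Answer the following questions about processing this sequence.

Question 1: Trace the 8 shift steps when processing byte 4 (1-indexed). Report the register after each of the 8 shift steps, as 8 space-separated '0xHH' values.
After byte 1 (0x3A): reg=0xF9
After byte 2 (0xCE): reg=0x85
After byte 3 (0x29): reg=0x4D
Register before byte 4: 0x4D
After XOR with byte 0x34: 0x79

Answer: 0xF2 0xE3 0xC1 0x85 0x0D 0x1A 0x34 0x68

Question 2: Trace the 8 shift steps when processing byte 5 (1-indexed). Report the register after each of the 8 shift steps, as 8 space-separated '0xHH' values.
After byte 1 (0x3A): reg=0xF9
After byte 2 (0xCE): reg=0x85
After byte 3 (0x29): reg=0x4D
After byte 4 (0x34): reg=0x68
Register before byte 5: 0x68
After XOR with byte 0xC8: 0xA0

Answer: 0x47 0x8E 0x1B 0x36 0x6C 0xD8 0xB7 0x69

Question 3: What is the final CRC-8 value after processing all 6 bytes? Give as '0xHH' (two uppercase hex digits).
After byte 1 (0x3A): reg=0xF9
After byte 2 (0xCE): reg=0x85
After byte 3 (0x29): reg=0x4D
After byte 4 (0x34): reg=0x68
After byte 5 (0xC8): reg=0x69
After byte 6 (0x1C): reg=0x4C

Answer: 0x4C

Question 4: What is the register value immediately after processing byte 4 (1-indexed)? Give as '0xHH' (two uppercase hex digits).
After byte 1 (0x3A): reg=0xF9
After byte 2 (0xCE): reg=0x85
After byte 3 (0x29): reg=0x4D
After byte 4 (0x34): reg=0x68

Answer: 0x68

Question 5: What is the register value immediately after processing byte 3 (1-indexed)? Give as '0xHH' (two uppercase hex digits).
Answer: 0x4D

Derivation:
After byte 1 (0x3A): reg=0xF9
After byte 2 (0xCE): reg=0x85
After byte 3 (0x29): reg=0x4D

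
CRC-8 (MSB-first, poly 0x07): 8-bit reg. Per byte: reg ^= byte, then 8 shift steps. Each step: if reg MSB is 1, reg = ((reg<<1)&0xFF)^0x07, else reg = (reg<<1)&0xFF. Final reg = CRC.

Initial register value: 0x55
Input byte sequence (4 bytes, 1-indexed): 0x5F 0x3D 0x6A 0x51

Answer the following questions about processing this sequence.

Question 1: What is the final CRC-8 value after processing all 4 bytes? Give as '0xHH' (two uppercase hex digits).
After byte 1 (0x5F): reg=0x36
After byte 2 (0x3D): reg=0x31
After byte 3 (0x6A): reg=0x86
After byte 4 (0x51): reg=0x2B

Answer: 0x2B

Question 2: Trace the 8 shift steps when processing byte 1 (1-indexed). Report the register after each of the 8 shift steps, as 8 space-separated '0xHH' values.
Answer: 0x14 0x28 0x50 0xA0 0x47 0x8E 0x1B 0x36

Derivation:
Register before byte 1: 0x55
After XOR with byte 0x5F: 0x0A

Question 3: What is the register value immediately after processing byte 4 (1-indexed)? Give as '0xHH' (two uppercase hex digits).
After byte 1 (0x5F): reg=0x36
After byte 2 (0x3D): reg=0x31
After byte 3 (0x6A): reg=0x86
After byte 4 (0x51): reg=0x2B

Answer: 0x2B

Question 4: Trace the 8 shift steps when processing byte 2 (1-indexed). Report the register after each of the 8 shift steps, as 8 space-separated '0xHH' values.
After byte 1 (0x5F): reg=0x36
Register before byte 2: 0x36
After XOR with byte 0x3D: 0x0B

Answer: 0x16 0x2C 0x58 0xB0 0x67 0xCE 0x9B 0x31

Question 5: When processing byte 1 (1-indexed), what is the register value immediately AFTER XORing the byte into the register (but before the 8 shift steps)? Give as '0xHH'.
Register before byte 1: 0x55
Byte 1: 0x5F
0x55 XOR 0x5F = 0x0A

Answer: 0x0A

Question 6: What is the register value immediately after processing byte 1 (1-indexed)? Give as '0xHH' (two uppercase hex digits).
Answer: 0x36

Derivation:
After byte 1 (0x5F): reg=0x36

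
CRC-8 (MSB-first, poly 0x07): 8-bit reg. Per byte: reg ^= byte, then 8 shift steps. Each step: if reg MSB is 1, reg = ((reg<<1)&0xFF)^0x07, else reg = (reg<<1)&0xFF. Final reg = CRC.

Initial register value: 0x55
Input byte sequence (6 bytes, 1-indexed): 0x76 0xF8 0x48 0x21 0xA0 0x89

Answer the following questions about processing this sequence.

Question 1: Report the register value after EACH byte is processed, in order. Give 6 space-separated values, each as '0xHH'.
0xE9 0x77 0xBD 0xDD 0x74 0xFD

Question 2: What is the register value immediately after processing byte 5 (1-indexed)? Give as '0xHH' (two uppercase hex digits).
After byte 1 (0x76): reg=0xE9
After byte 2 (0xF8): reg=0x77
After byte 3 (0x48): reg=0xBD
After byte 4 (0x21): reg=0xDD
After byte 5 (0xA0): reg=0x74

Answer: 0x74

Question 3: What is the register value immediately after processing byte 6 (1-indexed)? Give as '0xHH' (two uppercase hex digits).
After byte 1 (0x76): reg=0xE9
After byte 2 (0xF8): reg=0x77
After byte 3 (0x48): reg=0xBD
After byte 4 (0x21): reg=0xDD
After byte 5 (0xA0): reg=0x74
After byte 6 (0x89): reg=0xFD

Answer: 0xFD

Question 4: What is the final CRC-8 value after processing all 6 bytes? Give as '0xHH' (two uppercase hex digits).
Answer: 0xFD

Derivation:
After byte 1 (0x76): reg=0xE9
After byte 2 (0xF8): reg=0x77
After byte 3 (0x48): reg=0xBD
After byte 4 (0x21): reg=0xDD
After byte 5 (0xA0): reg=0x74
After byte 6 (0x89): reg=0xFD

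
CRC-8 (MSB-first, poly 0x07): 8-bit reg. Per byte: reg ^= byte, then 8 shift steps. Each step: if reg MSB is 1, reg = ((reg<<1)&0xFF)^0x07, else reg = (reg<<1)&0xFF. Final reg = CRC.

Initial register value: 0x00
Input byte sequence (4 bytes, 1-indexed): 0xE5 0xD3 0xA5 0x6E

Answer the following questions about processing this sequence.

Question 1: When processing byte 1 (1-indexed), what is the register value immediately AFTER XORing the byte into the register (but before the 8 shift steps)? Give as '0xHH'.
Register before byte 1: 0x00
Byte 1: 0xE5
0x00 XOR 0xE5 = 0xE5

Answer: 0xE5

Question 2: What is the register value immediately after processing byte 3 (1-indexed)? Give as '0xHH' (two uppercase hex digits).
Answer: 0xF9

Derivation:
After byte 1 (0xE5): reg=0xB5
After byte 2 (0xD3): reg=0x35
After byte 3 (0xA5): reg=0xF9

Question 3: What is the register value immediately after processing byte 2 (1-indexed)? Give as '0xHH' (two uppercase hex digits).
After byte 1 (0xE5): reg=0xB5
After byte 2 (0xD3): reg=0x35

Answer: 0x35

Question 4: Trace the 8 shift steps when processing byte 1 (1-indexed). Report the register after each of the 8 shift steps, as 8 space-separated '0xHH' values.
Answer: 0xCD 0x9D 0x3D 0x7A 0xF4 0xEF 0xD9 0xB5

Derivation:
Register before byte 1: 0x00
After XOR with byte 0xE5: 0xE5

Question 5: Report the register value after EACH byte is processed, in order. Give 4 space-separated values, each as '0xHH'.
0xB5 0x35 0xF9 0xEC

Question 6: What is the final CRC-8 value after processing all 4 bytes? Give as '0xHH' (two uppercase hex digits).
After byte 1 (0xE5): reg=0xB5
After byte 2 (0xD3): reg=0x35
After byte 3 (0xA5): reg=0xF9
After byte 4 (0x6E): reg=0xEC

Answer: 0xEC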